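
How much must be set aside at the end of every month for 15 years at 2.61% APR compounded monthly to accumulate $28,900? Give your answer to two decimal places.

i = 0.0261/12 = 0.002175 per month; n = 15·12 = 180.
FV-annuity factor = 220.031814; PMT = 28900 / 220.031814 = 131.3446

$131.34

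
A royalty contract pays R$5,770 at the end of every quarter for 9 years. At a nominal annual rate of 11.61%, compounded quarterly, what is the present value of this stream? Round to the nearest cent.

Periodic rate i = 0.1161/4 = 0.029025; n = 9 × 4 = 36 periods.
PV = PMT · [1 − (1+i)^(−n)] / i = 5770 · 22.153360 = 127,824.8876

R$127,824.89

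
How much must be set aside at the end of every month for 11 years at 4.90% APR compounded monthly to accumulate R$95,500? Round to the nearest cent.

With 12 periods per year: i = 0.00408333, n = 132.
FV-annuity factor = 174.468088; PMT = 95500 / 174.468088 = 547.3780

R$547.38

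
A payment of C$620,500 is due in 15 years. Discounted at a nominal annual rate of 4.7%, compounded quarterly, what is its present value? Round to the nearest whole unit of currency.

Periodic rate i = 0.047/4 = 0.01175; n = 15 × 4 = 60 periods.
PV = FV·(1+i)^(−n) = 620,500 × 0.496143 = 307,856.9781

C$307,857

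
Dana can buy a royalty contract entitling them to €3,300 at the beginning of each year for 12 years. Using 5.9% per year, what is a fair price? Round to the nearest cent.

€29,460.32

PV = 3300 × [1 − (1+0.059)^(−12)] / 0.059 × (1+i) = 3300 × 8.927368 = 29,460.3160
(annuity-due: payments at period start, so ×(1+i).)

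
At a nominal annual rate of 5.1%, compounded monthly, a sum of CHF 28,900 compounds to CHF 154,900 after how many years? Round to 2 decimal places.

Periodic rate i = 0.051/12 = 0.00425.
n = ln(154900/28900) / ln(1+0.00425) = ln(5.35986) / 0.004241 = 395.8831 months
= 395.8831/12 years

32.99 years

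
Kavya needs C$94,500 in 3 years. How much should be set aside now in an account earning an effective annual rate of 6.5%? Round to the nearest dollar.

Discount factor = (1+0.065)^(−3) = 0.827849; PV = 94,500 × 0.827849 = 78,231.7392

C$78,232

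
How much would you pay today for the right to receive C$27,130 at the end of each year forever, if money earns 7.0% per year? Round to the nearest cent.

PV = C/r = 27130/0.07 = 387,571.4286

C$387,571.43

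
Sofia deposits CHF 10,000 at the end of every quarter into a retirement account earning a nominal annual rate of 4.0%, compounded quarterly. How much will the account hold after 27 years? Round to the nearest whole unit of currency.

Periodic rate i = 0.04/4 = 0.01; n = 27 × 4 = 108 periods.
Accumulation factor s(108|0.01) = 192.892579; FV = 10000 × 192.892579 = 1,928,925.7927

CHF 1,928,926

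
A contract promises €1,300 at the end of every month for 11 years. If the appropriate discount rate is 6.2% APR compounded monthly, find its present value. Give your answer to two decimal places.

€124,172.66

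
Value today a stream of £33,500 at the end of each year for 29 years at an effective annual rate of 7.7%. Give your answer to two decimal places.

£384,447.67

PV = 33500 × [1 − (1+0.077)^(−29)] / 0.077 = 33500 × 11.476050 = 384,447.6688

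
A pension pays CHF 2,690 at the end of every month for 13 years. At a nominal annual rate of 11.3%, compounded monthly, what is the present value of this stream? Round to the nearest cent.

Periodic rate i = 0.113/12 = 0.00941667; n = 13 × 12 = 156 periods.
PV = 2690 × [1 − (1+0.00941667)^(−156)] / 0.00941667 = 2690 × 81.584821 = 219,463.1696

CHF 219,463.17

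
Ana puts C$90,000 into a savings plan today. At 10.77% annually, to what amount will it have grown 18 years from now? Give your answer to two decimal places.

90,000 × (1+0.1077)^18 = 90,000 × 6.303747 = 567,337.2670

C$567,337.27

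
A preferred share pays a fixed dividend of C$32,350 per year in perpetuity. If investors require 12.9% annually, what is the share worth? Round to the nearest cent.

PV = C/r = 32350/0.129 = 250,775.1938

C$250,775.19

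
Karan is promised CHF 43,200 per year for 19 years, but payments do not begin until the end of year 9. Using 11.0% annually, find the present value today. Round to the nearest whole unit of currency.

PV at t=8 (ordinary 19-year annuity): 43200 × a(19|0.11) = 43200 × 7.839294 = 338,657.5099
PV₀ = 338,657.5099 / (1+0.11)^8 = 338,657.5099 / 2.304538 = 146,952.4667

CHF 146,952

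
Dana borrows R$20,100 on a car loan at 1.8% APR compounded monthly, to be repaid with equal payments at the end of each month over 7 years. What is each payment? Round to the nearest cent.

R$254.86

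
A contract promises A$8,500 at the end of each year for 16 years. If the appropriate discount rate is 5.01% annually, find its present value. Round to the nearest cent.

Annuity factor a(16|0.0501) = 10.830060; PV = 8500 × 10.830060 = 92,055.5069

A$92,055.51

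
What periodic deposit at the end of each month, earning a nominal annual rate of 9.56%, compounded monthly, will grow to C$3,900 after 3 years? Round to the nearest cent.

C$93.97

Periodic rate i = 0.0956/12 = 0.00796667; n = 3 × 12 = 36 periods.
FV-annuity factor = 41.503527; PMT = 3900 / 41.503527 = 93.9679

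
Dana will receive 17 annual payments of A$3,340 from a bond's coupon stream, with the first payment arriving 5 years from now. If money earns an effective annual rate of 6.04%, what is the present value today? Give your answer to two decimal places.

A$27,597.31

PV at t=4 (ordinary 17-year annuity): 3340 × a(17|0.0604) = 3340 × 10.447183 = 34,893.5909
Discount back 4 years: 34,893.5909 × (1+0.0604)^(−4) = 34,893.5909 × 0.790899 = 27,597.3123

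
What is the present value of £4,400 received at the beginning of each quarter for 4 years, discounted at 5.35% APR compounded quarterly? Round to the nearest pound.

£63,843

Periodic rate i = 0.0535/4 = 0.013375; n = 4 × 4 = 16 periods.
Annuity factor a(16|0.013375) × (1+i) = 14.509680; PV = 4400 × 14.509680 = 63,842.5931
(Beginning-of-period payments → annuity-due factor ×(1+i).)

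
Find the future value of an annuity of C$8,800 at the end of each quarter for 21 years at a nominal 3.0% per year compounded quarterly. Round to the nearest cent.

i = 0.03/4 = 0.0075 per quarter; n = 21·4 = 84.
FV = PMT · [(1+i)^n − 1] / i = 8800 · 116.426928 = 1,024,556.9703

C$1,024,556.97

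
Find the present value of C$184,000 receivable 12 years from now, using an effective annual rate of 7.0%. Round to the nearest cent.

PV = FV·(1+i)^(−n) = 184,000 × 0.444012 = 81,698.2005

C$81,698.20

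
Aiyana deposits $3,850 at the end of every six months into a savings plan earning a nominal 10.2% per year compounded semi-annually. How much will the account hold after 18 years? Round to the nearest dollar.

Periodic rate i = 0.102/2 = 0.051; n = 18 × 2 = 36 periods.
Accumulation factor s(36|0.051) = 97.916437; FV = 3850 × 97.916437 = 376,978.2837

$376,978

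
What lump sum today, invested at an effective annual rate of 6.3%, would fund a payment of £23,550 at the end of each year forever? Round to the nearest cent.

PV = PMT / i = 23550 / 0.063 = 373,809.5238

£373,809.52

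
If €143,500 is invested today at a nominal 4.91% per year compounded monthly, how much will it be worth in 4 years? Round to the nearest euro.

Periodic rate i = 0.0491/12 = 0.00409167; n = 4 × 12 = 48 periods.
143,500 × (1+0.00409167)^48 = 143,500 × 1.216526 = 174,571.4871

€174,571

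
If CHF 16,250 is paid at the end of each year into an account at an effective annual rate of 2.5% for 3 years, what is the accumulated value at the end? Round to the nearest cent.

CHF 49,978.91

Accumulation factor s(3|0.025) = 3.075625; FV = 16250 × 3.075625 = 49,978.9062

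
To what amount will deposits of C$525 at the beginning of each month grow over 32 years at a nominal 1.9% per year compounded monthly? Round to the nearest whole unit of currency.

Periodic rate i = 0.019/12 = 0.00158333; n = 32 × 12 = 384 periods.
FV = PMT · [(1+i)^n − 1] / i × (1+i) = 525 · 528.754567 = 277,596.1475
(Beginning-of-period payments → annuity-due factor ×(1+i).)

C$277,596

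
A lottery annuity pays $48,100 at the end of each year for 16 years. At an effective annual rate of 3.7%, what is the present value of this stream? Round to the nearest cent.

PV = 48100 × [1 − (1+0.037)^(−16)] / 0.037 = 48100 × 11.914462 = 573,085.6370

$573,085.64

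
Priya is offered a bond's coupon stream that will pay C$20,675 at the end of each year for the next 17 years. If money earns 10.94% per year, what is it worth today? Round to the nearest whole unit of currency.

C$156,631

PV = 20675 × [1 − (1+0.1094)^(−17)] / 0.1094 = 20675 × 7.575877 = 156,631.2653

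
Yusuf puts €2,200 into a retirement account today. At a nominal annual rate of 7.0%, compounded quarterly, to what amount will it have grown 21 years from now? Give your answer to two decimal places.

With 4 periods per year: i = 0.0175, n = 84.
2,200 × (1+0.0175)^84 = 2,200 × 4.294287 = 9,447.4322

€9,447.43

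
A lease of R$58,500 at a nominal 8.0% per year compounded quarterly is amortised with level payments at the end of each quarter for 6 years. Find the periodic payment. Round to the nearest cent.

R$3,092.96

i = 0.08/4 = 0.02 per quarter; n = 6·4 = 24.
Annuity-PV factor = 18.913926; PMT = 58500 / 18.913926 = 3,092.9592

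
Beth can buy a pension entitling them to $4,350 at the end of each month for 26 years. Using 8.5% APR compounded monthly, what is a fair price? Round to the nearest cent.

$546,221.67

Periodic rate i = 0.085/12 = 0.00708333; n = 26 × 12 = 312 periods.
PV = 4350 × [1 − (1+0.00708333)^(−312)] / 0.00708333 = 4350 × 125.568199 = 546,221.6666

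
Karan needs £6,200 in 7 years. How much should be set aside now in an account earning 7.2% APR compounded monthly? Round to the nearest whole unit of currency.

i = 0.072/12 = 0.006 per month; n = 7·12 = 84.
Discount factor = (1+0.006)^(−84) = 0.605020; PV = 6,200 × 0.605020 = 3,751.1230

£3,751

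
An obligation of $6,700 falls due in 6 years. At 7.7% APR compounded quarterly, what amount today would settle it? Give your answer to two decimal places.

i = 0.077/4 = 0.01925 per quarter; n = 6·4 = 24.
PV = FV·(1+i)^(−n) = 6,700 × 0.632795 = 4,239.7234

$4,239.72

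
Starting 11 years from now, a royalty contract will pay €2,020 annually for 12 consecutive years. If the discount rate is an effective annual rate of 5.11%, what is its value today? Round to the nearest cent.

PV at t=10 (ordinary 12-year annuity): 2020 × a(12|0.0511) = 2020 × 8.808520 = 17,793.2110
PV₀ = 17,793.2110 / (1+0.0511)^10 = 17,793.2110 / 1.646040 = 10,809.7081

€10,809.71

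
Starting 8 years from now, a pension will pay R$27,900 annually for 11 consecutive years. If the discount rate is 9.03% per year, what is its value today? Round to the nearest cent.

R$103,515.87

Value one period before first payment (t=7): 27900 × [1 − (1+0.0903)^(−11)] / 0.0903 = 27900 × 6.795553 = 189,595.9420
Discount back 7 years: 189,595.9420 × (1+0.0903)^(−7) = 189,595.9420 × 0.545981 = 103,515.8740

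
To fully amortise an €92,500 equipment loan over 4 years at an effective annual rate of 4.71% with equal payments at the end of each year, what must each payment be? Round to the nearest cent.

PMT = 92500 / ( [1 − (1+0.0471)^(−4)] / 0.0471 ) = 92500 / 3.569969 = 25,910.5927

€25,910.59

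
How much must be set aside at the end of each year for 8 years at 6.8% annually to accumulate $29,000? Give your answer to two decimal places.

$2,846.99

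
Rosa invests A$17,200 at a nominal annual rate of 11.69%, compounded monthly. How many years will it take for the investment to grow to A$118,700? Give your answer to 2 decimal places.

16.60 years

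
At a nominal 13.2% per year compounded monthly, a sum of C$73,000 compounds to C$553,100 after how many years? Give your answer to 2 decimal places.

Periodic rate i = 0.132/12 = 0.011.
n = ln(553100/73000) / ln(1+0.011) = ln(7.57671) / 0.010940 = 185.1088 months
= 185.1088/12 years

15.43 years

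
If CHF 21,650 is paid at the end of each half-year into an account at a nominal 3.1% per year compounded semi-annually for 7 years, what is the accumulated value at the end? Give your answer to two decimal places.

CHF 335,613.90

Periodic rate i = 0.031/2 = 0.0155; n = 7 × 2 = 14 periods.
FV = 21650 × [(1+0.0155)^14 − 1] / 0.0155 = 21650 × 15.501797 = 335,613.9027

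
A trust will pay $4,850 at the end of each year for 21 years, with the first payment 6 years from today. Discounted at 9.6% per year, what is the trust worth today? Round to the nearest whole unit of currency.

$27,286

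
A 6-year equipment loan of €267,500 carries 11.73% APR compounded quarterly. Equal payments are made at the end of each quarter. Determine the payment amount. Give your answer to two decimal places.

Periodic rate i = 0.1173/4 = 0.029325; n = 6 × 4 = 24 periods.
Annuity-PV factor = 17.059346; PMT = 267500 / 17.059346 = 15,680.5546

€15,680.55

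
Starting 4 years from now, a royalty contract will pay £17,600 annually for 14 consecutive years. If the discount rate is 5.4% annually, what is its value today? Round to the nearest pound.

£145,054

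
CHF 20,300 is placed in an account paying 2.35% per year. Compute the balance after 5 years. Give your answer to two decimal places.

FV = 20,300 × (1 + 0.0235)^5 = 22,800.0224

CHF 22,800.02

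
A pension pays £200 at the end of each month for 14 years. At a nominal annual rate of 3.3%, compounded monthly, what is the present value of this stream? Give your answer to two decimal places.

With 12 periods per year: i = 0.00275, n = 168.
PV = 200 × [1 − (1+0.00275)^(−168)] / 0.00275 = 200 × 134.392016 = 26,878.4032

£26,878.40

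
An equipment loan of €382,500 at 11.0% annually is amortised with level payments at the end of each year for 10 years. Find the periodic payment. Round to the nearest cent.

€64,949.05

Annuity-PV factor = 5.889232; PMT = 382500 / 5.889232 = 64,949.0459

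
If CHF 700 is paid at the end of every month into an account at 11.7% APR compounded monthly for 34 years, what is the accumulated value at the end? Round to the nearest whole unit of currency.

CHF 3,689,601

i = 0.117/12 = 0.00975 per month; n = 34·12 = 408.
FV = PMT · [(1+i)^n − 1] / i = 700 · 5270.858723 = 3,689,601.1064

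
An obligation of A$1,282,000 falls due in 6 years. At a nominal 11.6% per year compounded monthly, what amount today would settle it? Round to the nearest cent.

A$641,313.95

Periodic rate i = 0.116/12 = 0.00966667; n = 6 × 12 = 72 periods.
Discount factor = (1+0.00966667)^(−72) = 0.500245; PV = 1,282,000 × 0.500245 = 641,313.9473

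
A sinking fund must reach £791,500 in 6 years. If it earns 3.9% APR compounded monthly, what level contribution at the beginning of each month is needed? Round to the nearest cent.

£9,743.09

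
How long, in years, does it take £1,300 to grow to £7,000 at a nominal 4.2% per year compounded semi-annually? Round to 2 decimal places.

Periodic rate i = 0.042/2 = 0.021.
n = ln(7000/1300) / ln(1+0.021) = ln(5.38462) / 0.020783 = 81.0077 half-years
= 81.0077/2 years

40.50 years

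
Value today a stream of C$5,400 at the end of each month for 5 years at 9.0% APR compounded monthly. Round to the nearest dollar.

C$260,136

With 12 periods per year: i = 0.0075, n = 60.
PV = 5400 × [1 − (1+0.0075)^(−60)] / 0.0075 = 5400 × 48.173374 = 260,136.2170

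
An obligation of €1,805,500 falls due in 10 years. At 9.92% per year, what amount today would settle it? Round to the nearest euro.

€701,181

PV = 1,805,500 / (1 + 0.0992)^10 = 1,805,500 / 2.574940 = 701,181.2521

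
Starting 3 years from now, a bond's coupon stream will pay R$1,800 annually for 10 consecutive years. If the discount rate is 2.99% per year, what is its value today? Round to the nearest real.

Value one period before first payment (t=2): 1800 × [1 − (1+0.0299)^(−10)] / 0.0299 = 1800 × 8.534558 = 15,362.2040
Discount back 2 years: 15,362.2040 × (1+0.0299)^(−2) = 15,362.2040 × 0.942779 = 14,483.1628

R$14,483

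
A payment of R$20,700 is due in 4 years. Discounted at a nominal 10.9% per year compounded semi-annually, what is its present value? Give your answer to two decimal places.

R$13,539.35

Periodic rate i = 0.109/2 = 0.0545; n = 4 × 2 = 8 periods.
PV = FV·(1+i)^(−n) = 20,700 × 0.654075 = 13,539.3456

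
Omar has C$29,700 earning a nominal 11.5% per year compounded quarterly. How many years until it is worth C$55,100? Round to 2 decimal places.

5.45 years

Periodic rate i = 0.115/4 = 0.02875.
(1+i)^n = 55100/29700 = 1.85522, so n = ln 1.85522 / ln 1.02875 = 21.8033 quarters
= 21.8033/4 years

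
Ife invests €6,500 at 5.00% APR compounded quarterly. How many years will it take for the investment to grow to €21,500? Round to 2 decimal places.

24.07 years

Periodic rate i = 0.05/4 = 0.0125.
n = ln(21500/6500) / ln(1+0.0125) = ln(3.30769) / 0.012423 = 96.2969 quarters
= 96.2969/4 years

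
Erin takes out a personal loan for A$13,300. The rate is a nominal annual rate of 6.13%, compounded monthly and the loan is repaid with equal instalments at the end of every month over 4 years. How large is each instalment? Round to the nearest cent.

A$313.14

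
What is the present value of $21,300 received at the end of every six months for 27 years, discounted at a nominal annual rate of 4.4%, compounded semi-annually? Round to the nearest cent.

$669,224.94

With 2 periods per year: i = 0.022, n = 54.
PV = 21300 × [1 − (1+0.022)^(−54)] / 0.022 = 21300 × 31.419011 = 669,224.9402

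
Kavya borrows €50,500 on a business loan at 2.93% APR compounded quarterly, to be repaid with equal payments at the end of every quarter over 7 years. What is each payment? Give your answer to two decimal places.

€2,001.42

Periodic rate i = 0.0293/4 = 0.007325; n = 7 × 4 = 28 periods.
PMT = 50500 / ( [1 − (1+0.007325)^(−28)] / 0.007325 ) = 50500 / 25.232082 = 2,001.4202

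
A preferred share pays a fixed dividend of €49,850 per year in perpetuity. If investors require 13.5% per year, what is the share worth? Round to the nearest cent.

PV = C/r = 49850/0.135 = 369,259.2593

€369,259.26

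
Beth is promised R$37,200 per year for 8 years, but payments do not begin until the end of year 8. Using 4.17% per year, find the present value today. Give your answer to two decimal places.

R$186,850.10

PV at t=7 (ordinary 8-year annuity): 37200 × a(8|0.0417) = 37200 × 6.685733 = 248,709.2712
PV₀ = 248,709.2712 / (1+0.0417)^7 = 248,709.2712 / 1.331063 = 186,850.0962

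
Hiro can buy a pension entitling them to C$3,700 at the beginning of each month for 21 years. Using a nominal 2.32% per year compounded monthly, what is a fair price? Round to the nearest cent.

C$738,938.22

With 12 periods per year: i = 0.00193333, n = 252.
PV = PMT · [1 − (1+i)^(−n)] / i × (1+i) = 3700 · 199.713033 = 738,938.2217
Payments are at the start of each period, so multiply by (1+i).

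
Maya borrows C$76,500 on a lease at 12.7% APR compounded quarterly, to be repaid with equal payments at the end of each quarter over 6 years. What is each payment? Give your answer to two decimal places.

With 4 periods per year: i = 0.03175, n = 24.
PMT = 76500 / ( [1 − (1+0.03175)^(−24)] / 0.03175 ) = 76500 / 16.620658 = 4,602.7060

C$4,602.71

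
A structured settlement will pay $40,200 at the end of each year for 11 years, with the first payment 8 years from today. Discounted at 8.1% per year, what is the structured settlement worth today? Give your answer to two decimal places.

$165,568.32

Value one period before first payment (t=7): 40200 × [1 − (1+0.081)^(−11)] / 0.081 = 40200 × 7.104460 = 285,599.2726
PV₀ = 285,599.2726 / (1+0.081)^7 = 285,599.2726 / 1.724963 = 165,568.3190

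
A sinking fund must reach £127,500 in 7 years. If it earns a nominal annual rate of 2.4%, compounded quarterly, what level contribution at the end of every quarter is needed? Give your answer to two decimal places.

£4,195.39

Periodic rate i = 0.024/4 = 0.006; n = 7 × 4 = 28 periods.
PMT = 127500 / ( [(1+0.006)^28 − 1] / 0.006 ) = 127500 / 30.390489 = 4,195.3915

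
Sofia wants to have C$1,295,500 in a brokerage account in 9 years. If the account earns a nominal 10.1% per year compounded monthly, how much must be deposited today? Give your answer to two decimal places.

C$523,981.33

Periodic rate i = 0.101/12 = 0.00841667; n = 9 × 12 = 108 periods.
Discount factor = (1+0.00841667)^(−108) = 0.404463; PV = 1,295,500 × 0.404463 = 523,981.3253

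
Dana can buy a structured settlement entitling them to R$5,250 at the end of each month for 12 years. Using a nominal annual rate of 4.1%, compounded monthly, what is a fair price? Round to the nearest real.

i = 0.041/12 = 0.00341667 per month; n = 12·12 = 144.
Annuity factor a(144|0.00341667) = 113.585767; PV = 5250 × 113.585767 = 596,325.2753

R$596,325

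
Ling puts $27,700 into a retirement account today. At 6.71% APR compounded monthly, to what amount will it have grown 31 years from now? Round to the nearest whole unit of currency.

With 12 periods per year: i = 0.00559167, n = 372.
27,700 × (1+0.00559167)^372 = 27,700 × 7.959021 = 220,464.8759

$220,465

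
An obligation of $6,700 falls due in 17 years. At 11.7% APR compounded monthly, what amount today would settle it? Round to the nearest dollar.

$926

i = 0.117/12 = 0.00975 per month; n = 17·12 = 204.
PV = 6,700 / (1 + 0.00975)^204 = 6,700 / 7.238154 = 925.6504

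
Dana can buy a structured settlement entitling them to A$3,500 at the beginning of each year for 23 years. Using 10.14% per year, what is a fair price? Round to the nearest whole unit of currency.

A$33,894

PV = 3500 × [1 − (1+0.1014)^(−23)] / 0.1014 × (1+i) = 3500 × 9.683865 = 33,893.5264
Payments are at the start of each period, so multiply by (1+i).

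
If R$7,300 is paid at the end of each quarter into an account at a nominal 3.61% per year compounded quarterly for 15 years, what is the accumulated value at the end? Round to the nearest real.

R$577,864

Periodic rate i = 0.0361/4 = 0.009025; n = 15 × 4 = 60 periods.
FV = 7300 × [(1+0.009025)^60 − 1] / 0.009025 = 7300 × 79.159399 = 577,863.6132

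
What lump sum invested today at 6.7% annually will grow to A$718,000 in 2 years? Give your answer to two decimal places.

A$630,660.46

PV = 718,000 / (1 + 0.067)^2 = 718,000 / 1.138489 = 630,660.4631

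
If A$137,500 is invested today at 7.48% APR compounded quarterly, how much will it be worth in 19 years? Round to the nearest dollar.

With 4 periods per year: i = 0.0187, n = 76.
FV = 137,500 × (1 + 0.0187)^76 = 562,110.8474

A$562,111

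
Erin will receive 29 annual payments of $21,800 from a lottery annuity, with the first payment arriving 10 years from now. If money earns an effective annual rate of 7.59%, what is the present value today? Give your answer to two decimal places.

$130,866.18

PV at t=9 (ordinary 29-year annuity): 21800 × a(29|0.0759) = 21800 × 11.596264 = 252,798.5574
PV₀ = 252,798.5574 / (1+0.0759)^9 = 252,798.5574 / 1.931733 = 130,866.1795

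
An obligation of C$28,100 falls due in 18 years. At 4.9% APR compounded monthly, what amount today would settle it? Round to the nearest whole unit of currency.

C$11,653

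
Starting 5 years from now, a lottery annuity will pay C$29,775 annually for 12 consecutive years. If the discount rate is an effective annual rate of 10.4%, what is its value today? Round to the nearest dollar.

C$133,935

Value one period before first payment (t=4): 29775 × [1 − (1+0.104)^(−12)] / 0.104 = 29775 × 6.682211 = 198,962.8305
PV₀ = 198,962.8305 / (1+0.104)^4 = 198,962.8305 / 1.485512 = 133,935.4857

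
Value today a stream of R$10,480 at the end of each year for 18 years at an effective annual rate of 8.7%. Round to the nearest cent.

R$93,624.24

PV = PMT · [1 − (1+i)^(−n)] / i = 10480 · 8.933610 = 93,624.2364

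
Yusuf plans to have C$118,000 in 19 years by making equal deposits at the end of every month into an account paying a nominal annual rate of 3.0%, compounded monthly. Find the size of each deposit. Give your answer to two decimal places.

i = 0.03/12 = 0.0025 per month; n = 19·12 = 228.
FV-annuity factor = 306.803882; PMT = 118000 / 306.803882 = 384.6105

C$384.61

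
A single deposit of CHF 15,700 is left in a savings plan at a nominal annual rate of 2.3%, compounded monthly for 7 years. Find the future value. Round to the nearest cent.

CHF 18,439.71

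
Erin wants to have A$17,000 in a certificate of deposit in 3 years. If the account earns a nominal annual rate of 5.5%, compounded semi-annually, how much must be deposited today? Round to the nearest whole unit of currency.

A$14,446

i = 0.055/2 = 0.0275 per half-year; n = 3·2 = 6.
Discount factor = (1+0.0275)^(−6) = 0.849785; PV = 17,000 × 0.849785 = 14,446.3435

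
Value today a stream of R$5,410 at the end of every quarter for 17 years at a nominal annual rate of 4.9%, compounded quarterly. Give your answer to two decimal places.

R$248,661.78

With 4 periods per year: i = 0.01225, n = 68.
PV = 5410 × [1 − (1+0.01225)^(−68)] / 0.01225 = 5410 × 45.963360 = 248,661.7779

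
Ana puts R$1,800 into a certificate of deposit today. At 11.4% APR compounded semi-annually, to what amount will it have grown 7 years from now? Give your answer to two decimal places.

With 2 periods per year: i = 0.057, n = 14.
1,800 × (1+0.057)^14 = 1,800 × 2.172950 = 3,911.3108

R$3,911.31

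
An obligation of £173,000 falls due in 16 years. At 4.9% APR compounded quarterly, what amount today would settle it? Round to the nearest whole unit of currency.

£79,365

i = 0.049/4 = 0.01225 per quarter; n = 16·4 = 64.
Discount factor = (1+0.01225)^(−64) = 0.458756; PV = 173,000 × 0.458756 = 79,364.7833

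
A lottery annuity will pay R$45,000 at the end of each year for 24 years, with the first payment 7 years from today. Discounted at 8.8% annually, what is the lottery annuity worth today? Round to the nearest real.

R$267,563

PV at t=6 (ordinary 24-year annuity): 45000 × a(24|0.088) = 45000 × 9.862487 = 443,811.9255
PV₀ = 443,811.9255 / (1+0.088)^6 = 443,811.9255 / 1.658721 = 267,562.7159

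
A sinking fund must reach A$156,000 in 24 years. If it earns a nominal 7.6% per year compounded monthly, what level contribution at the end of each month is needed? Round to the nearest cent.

With 12 periods per year: i = 0.00633333, n = 288.
FV-annuity factor = 814.903658; PMT = 156000 / 814.903658 = 191.4337

A$191.43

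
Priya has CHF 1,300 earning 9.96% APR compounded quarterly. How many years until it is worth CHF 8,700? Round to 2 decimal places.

19.32 years

Periodic rate i = 0.0996/4 = 0.0249.
n = ln(8700/1300) / ln(1+0.0249) = ln(6.69231) / 0.024595 = 77.2903 quarters
= 77.2903/4 years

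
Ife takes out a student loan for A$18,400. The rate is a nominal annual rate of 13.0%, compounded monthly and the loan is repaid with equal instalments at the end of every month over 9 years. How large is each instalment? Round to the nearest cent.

A$289.87

i = 0.13/12 = 0.0108333 per month; n = 9·12 = 108.
PMT = 18400 / ( [1 − (1+0.0108333)^(−108)] / 0.0108333 ) = 18400 / 63.477604 = 289.8660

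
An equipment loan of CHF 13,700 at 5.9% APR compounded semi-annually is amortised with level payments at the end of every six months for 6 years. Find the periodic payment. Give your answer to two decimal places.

CHF 1,372.23

Periodic rate i = 0.059/2 = 0.0295; n = 6 × 2 = 12 periods.
Annuity-PV factor = 9.983779; PMT = 13700 / 9.983779 = 1,372.2258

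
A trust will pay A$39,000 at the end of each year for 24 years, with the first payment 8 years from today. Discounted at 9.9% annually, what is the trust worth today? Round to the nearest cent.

A$182,333.70

PV at t=7 (ordinary 24-year annuity): 39000 × a(24|0.099) = 39000 × 9.052868 = 353,061.8500
PV₀ = 353,061.8500 / (1+0.099)^7 = 353,061.8500 / 1.936350 = 182,333.7002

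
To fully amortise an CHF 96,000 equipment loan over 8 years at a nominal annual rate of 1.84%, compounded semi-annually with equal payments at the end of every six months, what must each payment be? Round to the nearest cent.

CHF 6,479.94

With 2 periods per year: i = 0.0092, n = 16.
PMT = 96000 / ( [1 − (1+0.0092)^(−16)] / 0.0092 ) = 96000 / 14.814956 = 6,479.9384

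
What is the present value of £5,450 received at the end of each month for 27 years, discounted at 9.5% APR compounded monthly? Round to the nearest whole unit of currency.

£634,931

i = 0.095/12 = 0.00791667 per month; n = 27·12 = 324.
PV = PMT · [1 − (1+i)^(−n)] / i = 5450 · 116.501054 = 634,930.7434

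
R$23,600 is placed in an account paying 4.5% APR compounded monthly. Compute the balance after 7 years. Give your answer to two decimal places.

Periodic rate i = 0.045/12 = 0.00375; n = 7 × 12 = 84 periods.
FV = 23,600 × (1 + 0.00375)^84 = 32,319.0733

R$32,319.07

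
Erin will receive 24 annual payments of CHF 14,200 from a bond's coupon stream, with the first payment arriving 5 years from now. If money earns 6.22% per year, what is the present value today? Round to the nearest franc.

CHF 137,196

Value one period before first payment (t=4): 14200 × [1 − (1+0.0622)^(−24)] / 0.0622 = 14200 × 12.299201 = 174,648.6484
PV₀ = 174,648.6484 / (1+0.0622)^4 = 174,648.6484 / 1.272991 = 137,195.5549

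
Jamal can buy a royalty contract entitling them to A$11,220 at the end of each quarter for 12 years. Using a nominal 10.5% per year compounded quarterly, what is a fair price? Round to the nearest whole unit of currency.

i = 0.105/4 = 0.02625 per quarter; n = 12·4 = 48.
PV = PMT · [1 − (1+i)^(−n)] / i = 11220 · 27.112300 = 304,200.0087

A$304,200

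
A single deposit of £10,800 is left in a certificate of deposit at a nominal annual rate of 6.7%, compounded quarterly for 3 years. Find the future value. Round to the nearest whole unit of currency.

£13,182

With 4 periods per year: i = 0.01675, n = 12.
FV = 10,800 × (1 + 0.01675)^12 = 13,182.3831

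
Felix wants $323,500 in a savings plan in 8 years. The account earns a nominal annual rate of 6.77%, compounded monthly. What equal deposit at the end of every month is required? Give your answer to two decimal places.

$2,548.49

i = 0.0677/12 = 0.00564167 per month; n = 8·12 = 96.
PMT = 323500 / ( [(1+0.00564167)^96 − 1] / 0.00564167 ) = 323500 / 126.937780 = 2,548.4926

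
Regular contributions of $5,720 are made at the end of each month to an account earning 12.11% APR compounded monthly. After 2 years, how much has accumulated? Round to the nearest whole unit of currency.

With 12 periods per year: i = 0.0100917, n = 24.
Accumulation factor s(24|0.0100917) = 27.002804; FV = 5720 × 27.002804 = 154,456.0382

$154,456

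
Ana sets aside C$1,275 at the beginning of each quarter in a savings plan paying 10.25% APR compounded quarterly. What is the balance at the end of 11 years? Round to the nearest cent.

C$104,326.77

i = 0.1025/4 = 0.025625 per quarter; n = 11·4 = 44.
FV = 1275 × [(1+0.025625)^44 − 1] / 0.025625 × (1+i) = 1275 × 81.824914 = 104,326.7654
(annuity-due: payments at period start, so ×(1+i).)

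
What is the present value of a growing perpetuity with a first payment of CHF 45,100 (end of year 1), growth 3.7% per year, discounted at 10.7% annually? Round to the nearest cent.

CHF 644,285.71

PV = PMT / (i − g) = 45100 / (0.107 − 0.037) = 45100 / 0.070000 = 644,285.7143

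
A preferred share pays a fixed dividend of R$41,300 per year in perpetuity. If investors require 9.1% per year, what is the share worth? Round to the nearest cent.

PV = PMT / i = 41300 / 0.091 = 453,846.1538

R$453,846.15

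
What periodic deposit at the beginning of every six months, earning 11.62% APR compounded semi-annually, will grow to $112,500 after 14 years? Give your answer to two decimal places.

$1,599.83

i = 0.1162/2 = 0.0581 per half-year; n = 14·2 = 28.
FV-annuity factor × (1+i) = 70.319951; PMT = 112500 / 70.319951 = 1,599.8305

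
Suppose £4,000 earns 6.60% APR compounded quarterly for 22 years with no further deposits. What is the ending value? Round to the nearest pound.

With 4 periods per year: i = 0.0165, n = 88.
FV = PV·(1+i)^n = 4,000 × 4.221334 = 16,885.3355

£16,885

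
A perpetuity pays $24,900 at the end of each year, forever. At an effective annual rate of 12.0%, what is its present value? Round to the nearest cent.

$207,500.00

PV = PMT / i = 24900 / 0.12 = 207,500.0000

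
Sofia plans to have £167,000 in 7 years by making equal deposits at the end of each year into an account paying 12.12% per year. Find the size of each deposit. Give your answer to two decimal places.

FV-annuity factor = 10.126361; PMT = 167000 / 10.126361 = 16,491.6110

£16,491.61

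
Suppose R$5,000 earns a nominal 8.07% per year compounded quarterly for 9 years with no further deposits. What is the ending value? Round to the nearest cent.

R$10,262.62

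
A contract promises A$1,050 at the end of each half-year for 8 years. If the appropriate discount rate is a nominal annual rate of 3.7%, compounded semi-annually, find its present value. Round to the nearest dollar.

A$14,427

Periodic rate i = 0.037/2 = 0.0185; n = 8 × 2 = 16 periods.
PV = 1050 × [1 − (1+0.0185)^(−16)] / 0.0185 = 1050 × 13.740440 = 14,427.4616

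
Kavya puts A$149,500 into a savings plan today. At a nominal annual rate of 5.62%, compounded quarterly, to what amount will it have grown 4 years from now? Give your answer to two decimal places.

i = 0.0562/4 = 0.01405 per quarter; n = 4·4 = 16.
FV = 149,500 × (1 + 0.01405)^16 = 186,892.1684

A$186,892.17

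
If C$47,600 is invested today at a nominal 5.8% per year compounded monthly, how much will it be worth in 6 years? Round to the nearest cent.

C$67,356.17

i = 0.058/12 = 0.00483333 per month; n = 6·12 = 72.
FV = PV·(1+i)^n = 47,600 × 1.415046 = 67,356.1667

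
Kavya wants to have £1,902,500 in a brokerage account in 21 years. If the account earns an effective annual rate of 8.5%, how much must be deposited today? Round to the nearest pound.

£343,005

Discount factor = (1+0.085)^(−21) = 0.180292; PV = 1,902,500 × 0.180292 = 343,004.7731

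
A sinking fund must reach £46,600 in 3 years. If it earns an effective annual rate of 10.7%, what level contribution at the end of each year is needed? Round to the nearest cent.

FV-annuity factor = 3.332449; PMT = 46600 / 3.332449 = 13,983.7099

£13,983.71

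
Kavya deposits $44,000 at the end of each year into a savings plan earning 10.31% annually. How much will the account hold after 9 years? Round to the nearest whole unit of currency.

$605,345

Accumulation factor s(9|0.1031) = 13.757832; FV = 44000 × 13.757832 = 605,344.5951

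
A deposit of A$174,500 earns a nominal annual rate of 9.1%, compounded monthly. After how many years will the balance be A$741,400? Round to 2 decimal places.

15.96 years

Periodic rate i = 0.091/12 = 0.00758333.
(1+i)^n = 741400/174500 = 4.24871, so n = ln 4.24871 / ln 1.00758 = 191.4849 months
= 191.4849/12 years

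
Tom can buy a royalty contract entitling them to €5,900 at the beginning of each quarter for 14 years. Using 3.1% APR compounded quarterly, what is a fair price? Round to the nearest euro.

€269,286

Periodic rate i = 0.031/4 = 0.00775; n = 14 × 4 = 56 periods.
Annuity factor a(56|0.00775) × (1+i) = 45.641688; PV = 5900 × 45.641688 = 269,285.9574
(annuity-due: payments at period start, so ×(1+i).)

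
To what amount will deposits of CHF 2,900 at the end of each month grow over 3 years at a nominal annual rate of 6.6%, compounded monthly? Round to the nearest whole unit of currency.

With 12 periods per year: i = 0.0055, n = 36.
Accumulation factor s(36|0.0055) = 39.691140; FV = 2900 × 39.691140 = 115,104.3070

CHF 115,104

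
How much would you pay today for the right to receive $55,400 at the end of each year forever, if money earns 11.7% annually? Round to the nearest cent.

$473,504.27

PV = C/r = 55400/0.117 = 473,504.2735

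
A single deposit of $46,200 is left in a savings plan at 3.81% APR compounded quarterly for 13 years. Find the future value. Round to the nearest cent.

i = 0.0381/4 = 0.009525 per quarter; n = 13·4 = 52.
FV = 46,200 × (1 + 0.009525)^52 = 75,636.2605

$75,636.26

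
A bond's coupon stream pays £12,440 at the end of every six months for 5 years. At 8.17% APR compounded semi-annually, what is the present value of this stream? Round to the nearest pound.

£100,474

With 2 periods per year: i = 0.04085, n = 10.
PV = PMT · [1 − (1+i)^(−n)] / i = 12440 · 8.076684 = 100,473.9455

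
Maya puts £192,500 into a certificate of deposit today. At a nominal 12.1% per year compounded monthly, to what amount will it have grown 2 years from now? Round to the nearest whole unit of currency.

With 12 periods per year: i = 0.0100833, n = 24.
FV = 192,500 × (1 + 0.0100833)^24 = 244,908.3871

£244,908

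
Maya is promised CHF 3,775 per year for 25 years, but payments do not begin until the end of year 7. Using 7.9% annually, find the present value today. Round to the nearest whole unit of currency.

CHF 25,755

Value one period before first payment (t=6): 3775 × [1 − (1+0.079)^(−25)] / 0.079 = 3775 × 10.766595 = 40,643.8970
PV₀ = 40,643.8970 / (1+0.079)^6 = 40,643.8970 / 1.578079 = 25,755.3036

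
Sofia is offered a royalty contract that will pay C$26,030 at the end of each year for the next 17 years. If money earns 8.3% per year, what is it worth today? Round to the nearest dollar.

C$232,758

PV = PMT · [1 − (1+i)^(−n)] / i = 26030 · 8.941930 = 232,758.4466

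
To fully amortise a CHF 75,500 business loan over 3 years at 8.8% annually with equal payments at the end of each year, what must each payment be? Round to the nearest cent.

Annuity-PV factor = 2.540345; PMT = 75500 / 2.540345 = 29,720.3776

CHF 29,720.38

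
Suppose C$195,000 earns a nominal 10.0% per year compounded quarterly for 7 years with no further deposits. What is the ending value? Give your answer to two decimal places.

i = 0.1/4 = 0.025 per quarter; n = 7·4 = 28.
FV = PV·(1+i)^n = 195,000 × 1.996495 = 389,316.5287

C$389,316.53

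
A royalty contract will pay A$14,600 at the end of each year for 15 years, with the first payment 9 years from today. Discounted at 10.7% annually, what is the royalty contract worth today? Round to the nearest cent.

A$47,334.92

Value one period before first payment (t=8): 14600 × [1 − (1+0.107)^(−15)] / 0.107 = 14600 × 7.311556 = 106,748.7133
Discount back 8 years: 106,748.7133 × (1+0.107)^(−8) = 106,748.7133 × 0.443424 = 47,334.9238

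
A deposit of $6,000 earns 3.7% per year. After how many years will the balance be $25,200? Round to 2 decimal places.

(1+i)^n = 25200/6000 = 4.20000, so n = ln 4.20000 / ln 1.037 = 39.4993 years

39.50 years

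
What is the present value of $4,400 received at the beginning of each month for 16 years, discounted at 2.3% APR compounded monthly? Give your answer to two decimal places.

$707,585.75

With 12 periods per year: i = 0.00191667, n = 192.
Annuity factor a(192|0.00191667) × (1+i) = 160.814943; PV = 4400 × 160.814943 = 707,585.7511
Payments are at the start of each period, so multiply by (1+i).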